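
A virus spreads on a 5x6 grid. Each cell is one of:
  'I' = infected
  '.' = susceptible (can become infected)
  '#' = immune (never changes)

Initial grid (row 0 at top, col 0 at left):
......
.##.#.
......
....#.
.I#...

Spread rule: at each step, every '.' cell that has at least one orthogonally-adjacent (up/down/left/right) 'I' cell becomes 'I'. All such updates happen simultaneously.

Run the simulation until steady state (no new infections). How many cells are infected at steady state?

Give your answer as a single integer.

Answer: 25

Derivation:
Step 0 (initial): 1 infected
Step 1: +2 new -> 3 infected
Step 2: +3 new -> 6 infected
Step 3: +3 new -> 9 infected
Step 4: +3 new -> 12 infected
Step 5: +4 new -> 16 infected
Step 6: +4 new -> 20 infected
Step 7: +4 new -> 24 infected
Step 8: +1 new -> 25 infected
Step 9: +0 new -> 25 infected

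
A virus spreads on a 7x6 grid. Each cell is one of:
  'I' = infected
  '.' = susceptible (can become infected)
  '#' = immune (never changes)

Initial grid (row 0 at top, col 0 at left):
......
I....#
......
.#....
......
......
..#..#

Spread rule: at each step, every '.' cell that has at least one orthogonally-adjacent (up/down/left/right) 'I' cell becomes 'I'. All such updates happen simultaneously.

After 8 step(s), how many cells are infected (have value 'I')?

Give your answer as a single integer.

Answer: 36

Derivation:
Step 0 (initial): 1 infected
Step 1: +3 new -> 4 infected
Step 2: +4 new -> 8 infected
Step 3: +4 new -> 12 infected
Step 4: +6 new -> 18 infected
Step 5: +6 new -> 24 infected
Step 6: +6 new -> 30 infected
Step 7: +3 new -> 33 infected
Step 8: +3 new -> 36 infected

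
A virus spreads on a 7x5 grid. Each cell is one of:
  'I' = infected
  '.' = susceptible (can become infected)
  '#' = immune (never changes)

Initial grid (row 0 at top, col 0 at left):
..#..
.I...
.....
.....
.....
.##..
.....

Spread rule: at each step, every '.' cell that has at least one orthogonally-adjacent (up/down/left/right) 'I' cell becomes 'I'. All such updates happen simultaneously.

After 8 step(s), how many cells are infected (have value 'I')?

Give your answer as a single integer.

Step 0 (initial): 1 infected
Step 1: +4 new -> 5 infected
Step 2: +5 new -> 10 infected
Step 3: +6 new -> 16 infected
Step 4: +5 new -> 21 infected
Step 5: +3 new -> 24 infected
Step 6: +3 new -> 27 infected
Step 7: +3 new -> 30 infected
Step 8: +2 new -> 32 infected

Answer: 32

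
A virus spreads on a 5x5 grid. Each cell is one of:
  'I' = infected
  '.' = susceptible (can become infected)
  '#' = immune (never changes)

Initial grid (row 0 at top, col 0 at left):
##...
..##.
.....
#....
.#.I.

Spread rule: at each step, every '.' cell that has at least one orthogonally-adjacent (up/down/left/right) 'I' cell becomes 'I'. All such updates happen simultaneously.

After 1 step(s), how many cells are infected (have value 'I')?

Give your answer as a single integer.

Answer: 4

Derivation:
Step 0 (initial): 1 infected
Step 1: +3 new -> 4 infected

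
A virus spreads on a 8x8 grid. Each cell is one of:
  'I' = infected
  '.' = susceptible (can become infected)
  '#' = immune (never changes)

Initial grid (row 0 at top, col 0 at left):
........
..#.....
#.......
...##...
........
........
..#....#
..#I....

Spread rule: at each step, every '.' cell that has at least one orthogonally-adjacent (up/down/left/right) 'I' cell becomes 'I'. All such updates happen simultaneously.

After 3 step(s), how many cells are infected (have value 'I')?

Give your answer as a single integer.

Step 0 (initial): 1 infected
Step 1: +2 new -> 3 infected
Step 2: +3 new -> 6 infected
Step 3: +5 new -> 11 infected

Answer: 11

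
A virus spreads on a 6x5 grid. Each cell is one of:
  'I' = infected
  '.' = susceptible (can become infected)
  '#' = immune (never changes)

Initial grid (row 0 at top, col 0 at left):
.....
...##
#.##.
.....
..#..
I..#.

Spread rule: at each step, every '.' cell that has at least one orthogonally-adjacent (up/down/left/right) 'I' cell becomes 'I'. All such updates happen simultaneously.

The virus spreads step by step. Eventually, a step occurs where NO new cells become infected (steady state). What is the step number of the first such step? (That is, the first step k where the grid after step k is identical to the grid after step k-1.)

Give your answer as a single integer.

Answer: 10

Derivation:
Step 0 (initial): 1 infected
Step 1: +2 new -> 3 infected
Step 2: +3 new -> 6 infected
Step 3: +1 new -> 7 infected
Step 4: +2 new -> 9 infected
Step 5: +2 new -> 11 infected
Step 6: +5 new -> 16 infected
Step 7: +4 new -> 20 infected
Step 8: +2 new -> 22 infected
Step 9: +1 new -> 23 infected
Step 10: +0 new -> 23 infected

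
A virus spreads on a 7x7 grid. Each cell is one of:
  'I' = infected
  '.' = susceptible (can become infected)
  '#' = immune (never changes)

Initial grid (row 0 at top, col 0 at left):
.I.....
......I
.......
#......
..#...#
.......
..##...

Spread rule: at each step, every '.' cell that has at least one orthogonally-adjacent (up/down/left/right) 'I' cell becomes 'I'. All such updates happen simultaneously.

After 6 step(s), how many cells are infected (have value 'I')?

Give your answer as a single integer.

Answer: 40

Derivation:
Step 0 (initial): 2 infected
Step 1: +6 new -> 8 infected
Step 2: +8 new -> 16 infected
Step 3: +7 new -> 23 infected
Step 4: +5 new -> 28 infected
Step 5: +5 new -> 33 infected
Step 6: +7 new -> 40 infected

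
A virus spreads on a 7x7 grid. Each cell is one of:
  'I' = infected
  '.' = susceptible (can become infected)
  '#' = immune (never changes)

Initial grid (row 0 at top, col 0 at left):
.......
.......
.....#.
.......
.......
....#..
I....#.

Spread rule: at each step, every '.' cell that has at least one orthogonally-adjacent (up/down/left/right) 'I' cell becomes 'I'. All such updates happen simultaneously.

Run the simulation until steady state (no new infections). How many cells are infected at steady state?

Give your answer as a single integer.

Step 0 (initial): 1 infected
Step 1: +2 new -> 3 infected
Step 2: +3 new -> 6 infected
Step 3: +4 new -> 10 infected
Step 4: +5 new -> 15 infected
Step 5: +4 new -> 19 infected
Step 6: +5 new -> 24 infected
Step 7: +5 new -> 29 infected
Step 8: +6 new -> 35 infected
Step 9: +4 new -> 39 infected
Step 10: +4 new -> 43 infected
Step 11: +2 new -> 45 infected
Step 12: +1 new -> 46 infected
Step 13: +0 new -> 46 infected

Answer: 46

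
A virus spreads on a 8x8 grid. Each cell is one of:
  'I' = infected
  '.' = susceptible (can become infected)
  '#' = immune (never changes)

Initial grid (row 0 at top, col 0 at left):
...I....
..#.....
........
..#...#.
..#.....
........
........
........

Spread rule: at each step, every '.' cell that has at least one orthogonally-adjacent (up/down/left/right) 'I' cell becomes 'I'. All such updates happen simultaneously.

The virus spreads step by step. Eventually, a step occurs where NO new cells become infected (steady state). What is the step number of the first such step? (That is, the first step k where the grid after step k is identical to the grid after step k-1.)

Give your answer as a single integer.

Answer: 12

Derivation:
Step 0 (initial): 1 infected
Step 1: +3 new -> 4 infected
Step 2: +4 new -> 8 infected
Step 3: +7 new -> 15 infected
Step 4: +7 new -> 22 infected
Step 5: +7 new -> 29 infected
Step 6: +7 new -> 36 infected
Step 7: +8 new -> 44 infected
Step 8: +7 new -> 51 infected
Step 9: +5 new -> 56 infected
Step 10: +3 new -> 59 infected
Step 11: +1 new -> 60 infected
Step 12: +0 new -> 60 infected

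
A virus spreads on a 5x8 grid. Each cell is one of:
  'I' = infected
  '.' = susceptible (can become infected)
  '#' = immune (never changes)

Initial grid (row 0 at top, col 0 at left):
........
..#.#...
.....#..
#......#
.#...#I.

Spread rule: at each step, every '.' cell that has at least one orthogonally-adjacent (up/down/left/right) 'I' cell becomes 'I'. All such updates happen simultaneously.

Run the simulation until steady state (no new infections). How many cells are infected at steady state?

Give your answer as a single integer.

Answer: 32

Derivation:
Step 0 (initial): 1 infected
Step 1: +2 new -> 3 infected
Step 2: +2 new -> 5 infected
Step 3: +3 new -> 8 infected
Step 4: +6 new -> 14 infected
Step 5: +5 new -> 19 infected
Step 6: +5 new -> 24 infected
Step 7: +2 new -> 26 infected
Step 8: +3 new -> 29 infected
Step 9: +2 new -> 31 infected
Step 10: +1 new -> 32 infected
Step 11: +0 new -> 32 infected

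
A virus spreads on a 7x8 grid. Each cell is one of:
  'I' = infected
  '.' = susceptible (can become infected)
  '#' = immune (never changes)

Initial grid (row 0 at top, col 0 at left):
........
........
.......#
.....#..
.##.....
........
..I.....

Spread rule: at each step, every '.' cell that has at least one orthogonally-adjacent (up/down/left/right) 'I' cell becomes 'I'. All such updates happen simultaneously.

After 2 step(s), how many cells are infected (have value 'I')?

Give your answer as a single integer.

Step 0 (initial): 1 infected
Step 1: +3 new -> 4 infected
Step 2: +4 new -> 8 infected

Answer: 8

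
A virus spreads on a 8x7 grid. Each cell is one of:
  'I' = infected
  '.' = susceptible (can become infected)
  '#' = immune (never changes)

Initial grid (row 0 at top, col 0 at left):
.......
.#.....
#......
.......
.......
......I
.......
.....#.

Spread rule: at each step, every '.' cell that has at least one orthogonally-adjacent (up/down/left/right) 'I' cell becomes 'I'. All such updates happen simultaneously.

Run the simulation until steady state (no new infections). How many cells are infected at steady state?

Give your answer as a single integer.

Step 0 (initial): 1 infected
Step 1: +3 new -> 4 infected
Step 2: +5 new -> 9 infected
Step 3: +5 new -> 14 infected
Step 4: +7 new -> 21 infected
Step 5: +8 new -> 29 infected
Step 6: +8 new -> 37 infected
Step 7: +7 new -> 44 infected
Step 8: +5 new -> 49 infected
Step 9: +1 new -> 50 infected
Step 10: +1 new -> 51 infected
Step 11: +1 new -> 52 infected
Step 12: +1 new -> 53 infected
Step 13: +0 new -> 53 infected

Answer: 53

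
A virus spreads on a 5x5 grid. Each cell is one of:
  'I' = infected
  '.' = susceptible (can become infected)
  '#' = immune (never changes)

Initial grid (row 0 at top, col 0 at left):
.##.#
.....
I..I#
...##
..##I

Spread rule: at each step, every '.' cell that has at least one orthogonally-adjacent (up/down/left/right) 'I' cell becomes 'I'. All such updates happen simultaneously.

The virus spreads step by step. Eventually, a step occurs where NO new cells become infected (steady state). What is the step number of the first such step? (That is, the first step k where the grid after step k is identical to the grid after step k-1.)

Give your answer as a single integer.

Step 0 (initial): 3 infected
Step 1: +5 new -> 8 infected
Step 2: +8 new -> 16 infected
Step 3: +1 new -> 17 infected
Step 4: +0 new -> 17 infected

Answer: 4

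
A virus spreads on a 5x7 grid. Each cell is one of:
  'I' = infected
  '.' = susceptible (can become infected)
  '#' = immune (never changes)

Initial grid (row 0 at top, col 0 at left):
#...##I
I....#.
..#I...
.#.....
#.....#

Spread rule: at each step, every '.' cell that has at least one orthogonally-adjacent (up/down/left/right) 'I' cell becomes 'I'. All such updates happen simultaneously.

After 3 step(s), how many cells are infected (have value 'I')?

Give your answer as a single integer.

Step 0 (initial): 3 infected
Step 1: +6 new -> 9 infected
Step 2: +11 new -> 20 infected
Step 3: +5 new -> 25 infected

Answer: 25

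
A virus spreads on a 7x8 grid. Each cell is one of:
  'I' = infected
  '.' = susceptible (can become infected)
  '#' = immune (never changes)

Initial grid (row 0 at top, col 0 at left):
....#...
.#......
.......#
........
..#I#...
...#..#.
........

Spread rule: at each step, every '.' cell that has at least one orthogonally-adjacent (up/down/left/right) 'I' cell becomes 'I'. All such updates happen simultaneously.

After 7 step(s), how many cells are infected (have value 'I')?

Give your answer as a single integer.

Step 0 (initial): 1 infected
Step 1: +1 new -> 2 infected
Step 2: +3 new -> 5 infected
Step 3: +5 new -> 10 infected
Step 4: +9 new -> 19 infected
Step 5: +9 new -> 28 infected
Step 6: +10 new -> 38 infected
Step 7: +8 new -> 46 infected

Answer: 46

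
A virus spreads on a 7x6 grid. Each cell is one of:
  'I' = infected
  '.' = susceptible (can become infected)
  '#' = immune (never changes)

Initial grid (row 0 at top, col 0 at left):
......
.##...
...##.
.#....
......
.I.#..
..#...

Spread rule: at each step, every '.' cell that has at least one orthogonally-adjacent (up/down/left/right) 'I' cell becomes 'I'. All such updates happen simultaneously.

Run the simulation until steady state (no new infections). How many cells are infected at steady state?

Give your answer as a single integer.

Answer: 35

Derivation:
Step 0 (initial): 1 infected
Step 1: +4 new -> 5 infected
Step 2: +3 new -> 8 infected
Step 3: +3 new -> 11 infected
Step 4: +4 new -> 15 infected
Step 5: +5 new -> 20 infected
Step 6: +4 new -> 24 infected
Step 7: +4 new -> 28 infected
Step 8: +2 new -> 30 infected
Step 9: +3 new -> 33 infected
Step 10: +2 new -> 35 infected
Step 11: +0 new -> 35 infected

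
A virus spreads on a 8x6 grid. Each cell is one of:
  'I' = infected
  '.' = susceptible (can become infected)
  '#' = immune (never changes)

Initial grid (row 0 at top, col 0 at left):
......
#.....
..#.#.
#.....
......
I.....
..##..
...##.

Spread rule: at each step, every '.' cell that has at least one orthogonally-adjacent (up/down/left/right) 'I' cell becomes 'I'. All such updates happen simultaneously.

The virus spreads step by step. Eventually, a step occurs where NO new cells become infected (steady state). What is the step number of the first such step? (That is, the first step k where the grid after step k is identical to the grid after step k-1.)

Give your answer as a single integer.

Step 0 (initial): 1 infected
Step 1: +3 new -> 4 infected
Step 2: +4 new -> 8 infected
Step 3: +4 new -> 12 infected
Step 4: +5 new -> 17 infected
Step 5: +6 new -> 23 infected
Step 6: +6 new -> 29 infected
Step 7: +5 new -> 34 infected
Step 8: +3 new -> 37 infected
Step 9: +2 new -> 39 infected
Step 10: +1 new -> 40 infected
Step 11: +0 new -> 40 infected

Answer: 11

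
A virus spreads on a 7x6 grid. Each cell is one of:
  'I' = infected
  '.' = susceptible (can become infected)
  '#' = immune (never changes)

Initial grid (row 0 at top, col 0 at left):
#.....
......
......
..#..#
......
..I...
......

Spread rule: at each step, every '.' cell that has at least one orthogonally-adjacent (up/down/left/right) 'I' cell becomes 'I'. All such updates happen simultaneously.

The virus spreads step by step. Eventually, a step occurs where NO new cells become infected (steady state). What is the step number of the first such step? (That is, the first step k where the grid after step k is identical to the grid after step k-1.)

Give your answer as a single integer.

Step 0 (initial): 1 infected
Step 1: +4 new -> 5 infected
Step 2: +6 new -> 11 infected
Step 3: +7 new -> 18 infected
Step 4: +6 new -> 24 infected
Step 5: +5 new -> 29 infected
Step 6: +6 new -> 35 infected
Step 7: +3 new -> 38 infected
Step 8: +1 new -> 39 infected
Step 9: +0 new -> 39 infected

Answer: 9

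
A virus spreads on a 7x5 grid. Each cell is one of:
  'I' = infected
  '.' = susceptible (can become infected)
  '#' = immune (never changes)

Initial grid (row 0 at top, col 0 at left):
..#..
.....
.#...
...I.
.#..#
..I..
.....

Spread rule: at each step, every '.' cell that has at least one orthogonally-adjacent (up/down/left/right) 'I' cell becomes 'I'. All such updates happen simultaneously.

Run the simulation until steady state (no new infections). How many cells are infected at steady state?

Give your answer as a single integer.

Answer: 31

Derivation:
Step 0 (initial): 2 infected
Step 1: +8 new -> 10 infected
Step 2: +8 new -> 18 infected
Step 3: +7 new -> 25 infected
Step 4: +3 new -> 28 infected
Step 5: +2 new -> 30 infected
Step 6: +1 new -> 31 infected
Step 7: +0 new -> 31 infected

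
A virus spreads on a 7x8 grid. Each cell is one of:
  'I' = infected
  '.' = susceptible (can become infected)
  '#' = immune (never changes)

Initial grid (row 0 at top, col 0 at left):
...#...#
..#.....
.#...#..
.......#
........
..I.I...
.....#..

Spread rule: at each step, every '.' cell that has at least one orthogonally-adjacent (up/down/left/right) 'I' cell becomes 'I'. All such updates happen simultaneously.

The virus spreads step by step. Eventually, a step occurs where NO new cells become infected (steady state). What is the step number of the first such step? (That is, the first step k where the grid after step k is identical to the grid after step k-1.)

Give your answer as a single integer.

Answer: 10

Derivation:
Step 0 (initial): 2 infected
Step 1: +7 new -> 9 infected
Step 2: +9 new -> 18 infected
Step 3: +10 new -> 28 infected
Step 4: +6 new -> 34 infected
Step 5: +5 new -> 39 infected
Step 6: +4 new -> 43 infected
Step 7: +4 new -> 47 infected
Step 8: +1 new -> 48 infected
Step 9: +1 new -> 49 infected
Step 10: +0 new -> 49 infected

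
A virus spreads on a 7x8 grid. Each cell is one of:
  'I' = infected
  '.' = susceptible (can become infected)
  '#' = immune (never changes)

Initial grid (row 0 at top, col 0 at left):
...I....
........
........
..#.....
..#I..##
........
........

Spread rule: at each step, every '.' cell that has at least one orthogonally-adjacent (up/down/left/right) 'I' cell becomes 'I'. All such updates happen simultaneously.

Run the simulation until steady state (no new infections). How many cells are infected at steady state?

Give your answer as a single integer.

Answer: 52

Derivation:
Step 0 (initial): 2 infected
Step 1: +6 new -> 8 infected
Step 2: +10 new -> 18 infected
Step 3: +11 new -> 29 infected
Step 4: +11 new -> 40 infected
Step 5: +9 new -> 49 infected
Step 6: +3 new -> 52 infected
Step 7: +0 new -> 52 infected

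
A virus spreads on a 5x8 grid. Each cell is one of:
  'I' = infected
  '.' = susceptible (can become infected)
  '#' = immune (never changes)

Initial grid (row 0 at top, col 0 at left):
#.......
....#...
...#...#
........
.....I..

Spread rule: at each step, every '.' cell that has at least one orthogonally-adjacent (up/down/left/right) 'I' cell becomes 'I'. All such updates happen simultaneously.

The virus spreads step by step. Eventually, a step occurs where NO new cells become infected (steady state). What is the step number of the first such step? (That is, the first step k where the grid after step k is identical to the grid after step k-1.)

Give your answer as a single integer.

Answer: 9

Derivation:
Step 0 (initial): 1 infected
Step 1: +3 new -> 4 infected
Step 2: +5 new -> 9 infected
Step 3: +6 new -> 15 infected
Step 4: +4 new -> 19 infected
Step 5: +6 new -> 25 infected
Step 6: +5 new -> 30 infected
Step 7: +4 new -> 34 infected
Step 8: +2 new -> 36 infected
Step 9: +0 new -> 36 infected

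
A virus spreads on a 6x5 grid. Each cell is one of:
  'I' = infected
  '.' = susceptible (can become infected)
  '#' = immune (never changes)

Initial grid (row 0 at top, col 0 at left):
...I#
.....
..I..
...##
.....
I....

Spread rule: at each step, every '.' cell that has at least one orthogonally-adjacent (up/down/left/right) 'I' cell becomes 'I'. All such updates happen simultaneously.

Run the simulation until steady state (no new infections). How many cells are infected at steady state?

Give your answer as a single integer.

Step 0 (initial): 3 infected
Step 1: +8 new -> 11 infected
Step 2: +10 new -> 21 infected
Step 3: +4 new -> 25 infected
Step 4: +2 new -> 27 infected
Step 5: +0 new -> 27 infected

Answer: 27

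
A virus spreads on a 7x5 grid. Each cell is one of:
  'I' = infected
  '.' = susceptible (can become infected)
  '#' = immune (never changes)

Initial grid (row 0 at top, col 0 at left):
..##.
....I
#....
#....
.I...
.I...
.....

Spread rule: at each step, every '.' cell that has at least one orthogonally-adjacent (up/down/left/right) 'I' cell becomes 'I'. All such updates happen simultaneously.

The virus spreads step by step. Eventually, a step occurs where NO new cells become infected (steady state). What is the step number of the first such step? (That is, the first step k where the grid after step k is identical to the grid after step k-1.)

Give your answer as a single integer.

Answer: 6

Derivation:
Step 0 (initial): 3 infected
Step 1: +9 new -> 12 infected
Step 2: +9 new -> 21 infected
Step 3: +6 new -> 27 infected
Step 4: +3 new -> 30 infected
Step 5: +1 new -> 31 infected
Step 6: +0 new -> 31 infected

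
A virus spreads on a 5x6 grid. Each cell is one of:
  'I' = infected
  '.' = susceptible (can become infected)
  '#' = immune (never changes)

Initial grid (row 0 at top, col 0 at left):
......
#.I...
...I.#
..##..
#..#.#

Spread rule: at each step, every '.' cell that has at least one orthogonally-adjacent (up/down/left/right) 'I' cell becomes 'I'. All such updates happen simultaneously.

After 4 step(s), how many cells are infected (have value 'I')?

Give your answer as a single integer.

Answer: 22

Derivation:
Step 0 (initial): 2 infected
Step 1: +5 new -> 7 infected
Step 2: +5 new -> 12 infected
Step 3: +7 new -> 19 infected
Step 4: +3 new -> 22 infected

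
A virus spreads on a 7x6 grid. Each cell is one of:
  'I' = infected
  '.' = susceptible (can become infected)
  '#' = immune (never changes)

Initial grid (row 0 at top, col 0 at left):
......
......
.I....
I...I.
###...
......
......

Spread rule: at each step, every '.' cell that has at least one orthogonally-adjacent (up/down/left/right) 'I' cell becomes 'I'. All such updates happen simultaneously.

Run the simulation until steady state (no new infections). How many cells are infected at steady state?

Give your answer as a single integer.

Step 0 (initial): 3 infected
Step 1: +8 new -> 11 infected
Step 2: +10 new -> 21 infected
Step 3: +8 new -> 29 infected
Step 4: +5 new -> 34 infected
Step 5: +2 new -> 36 infected
Step 6: +2 new -> 38 infected
Step 7: +1 new -> 39 infected
Step 8: +0 new -> 39 infected

Answer: 39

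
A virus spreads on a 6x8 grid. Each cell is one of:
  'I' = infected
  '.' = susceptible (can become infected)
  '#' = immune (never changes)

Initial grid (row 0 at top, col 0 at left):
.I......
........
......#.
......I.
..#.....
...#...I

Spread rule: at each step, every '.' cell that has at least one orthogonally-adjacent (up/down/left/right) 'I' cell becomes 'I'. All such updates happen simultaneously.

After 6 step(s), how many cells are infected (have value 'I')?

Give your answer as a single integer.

Step 0 (initial): 3 infected
Step 1: +8 new -> 11 infected
Step 2: +9 new -> 20 infected
Step 3: +11 new -> 31 infected
Step 4: +9 new -> 40 infected
Step 5: +3 new -> 43 infected
Step 6: +2 new -> 45 infected

Answer: 45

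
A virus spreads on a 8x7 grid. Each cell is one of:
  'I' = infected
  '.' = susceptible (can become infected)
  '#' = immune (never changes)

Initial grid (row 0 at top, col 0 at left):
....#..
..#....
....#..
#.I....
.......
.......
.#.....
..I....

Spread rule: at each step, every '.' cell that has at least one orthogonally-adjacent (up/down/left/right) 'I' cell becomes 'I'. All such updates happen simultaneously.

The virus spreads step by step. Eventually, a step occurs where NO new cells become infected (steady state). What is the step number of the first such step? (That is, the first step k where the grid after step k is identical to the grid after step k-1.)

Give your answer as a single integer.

Answer: 8

Derivation:
Step 0 (initial): 2 infected
Step 1: +7 new -> 9 infected
Step 2: +9 new -> 18 infected
Step 3: +11 new -> 29 infected
Step 4: +11 new -> 40 infected
Step 5: +7 new -> 47 infected
Step 6: +3 new -> 50 infected
Step 7: +1 new -> 51 infected
Step 8: +0 new -> 51 infected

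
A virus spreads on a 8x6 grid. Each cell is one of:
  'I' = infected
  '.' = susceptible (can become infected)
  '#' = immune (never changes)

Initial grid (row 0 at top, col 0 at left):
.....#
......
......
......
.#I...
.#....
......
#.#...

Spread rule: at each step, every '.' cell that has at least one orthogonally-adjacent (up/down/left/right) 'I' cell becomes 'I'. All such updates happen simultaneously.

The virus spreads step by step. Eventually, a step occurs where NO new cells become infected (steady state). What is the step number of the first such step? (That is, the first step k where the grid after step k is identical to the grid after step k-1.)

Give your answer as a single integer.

Answer: 7

Derivation:
Step 0 (initial): 1 infected
Step 1: +3 new -> 4 infected
Step 2: +6 new -> 10 infected
Step 3: +9 new -> 19 infected
Step 4: +12 new -> 31 infected
Step 5: +8 new -> 39 infected
Step 6: +4 new -> 43 infected
Step 7: +0 new -> 43 infected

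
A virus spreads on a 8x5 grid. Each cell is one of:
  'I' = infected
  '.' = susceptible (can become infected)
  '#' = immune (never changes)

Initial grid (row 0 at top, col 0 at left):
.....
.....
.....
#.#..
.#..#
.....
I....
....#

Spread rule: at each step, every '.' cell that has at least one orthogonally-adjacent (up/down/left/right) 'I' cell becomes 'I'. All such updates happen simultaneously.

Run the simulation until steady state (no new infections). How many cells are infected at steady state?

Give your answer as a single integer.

Step 0 (initial): 1 infected
Step 1: +3 new -> 4 infected
Step 2: +4 new -> 8 infected
Step 3: +3 new -> 11 infected
Step 4: +4 new -> 15 infected
Step 5: +2 new -> 17 infected
Step 6: +1 new -> 18 infected
Step 7: +2 new -> 20 infected
Step 8: +3 new -> 23 infected
Step 9: +4 new -> 27 infected
Step 10: +5 new -> 32 infected
Step 11: +2 new -> 34 infected
Step 12: +1 new -> 35 infected
Step 13: +0 new -> 35 infected

Answer: 35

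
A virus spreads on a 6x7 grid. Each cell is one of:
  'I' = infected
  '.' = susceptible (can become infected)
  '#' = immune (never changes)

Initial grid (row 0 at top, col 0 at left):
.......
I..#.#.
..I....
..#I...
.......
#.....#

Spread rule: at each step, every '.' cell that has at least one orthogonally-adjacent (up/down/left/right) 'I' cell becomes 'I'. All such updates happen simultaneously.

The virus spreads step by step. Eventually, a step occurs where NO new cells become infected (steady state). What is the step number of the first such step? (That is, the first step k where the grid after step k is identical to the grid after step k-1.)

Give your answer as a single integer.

Answer: 7

Derivation:
Step 0 (initial): 3 infected
Step 1: +8 new -> 11 infected
Step 2: +9 new -> 20 infected
Step 3: +9 new -> 29 infected
Step 4: +5 new -> 34 infected
Step 5: +2 new -> 36 infected
Step 6: +1 new -> 37 infected
Step 7: +0 new -> 37 infected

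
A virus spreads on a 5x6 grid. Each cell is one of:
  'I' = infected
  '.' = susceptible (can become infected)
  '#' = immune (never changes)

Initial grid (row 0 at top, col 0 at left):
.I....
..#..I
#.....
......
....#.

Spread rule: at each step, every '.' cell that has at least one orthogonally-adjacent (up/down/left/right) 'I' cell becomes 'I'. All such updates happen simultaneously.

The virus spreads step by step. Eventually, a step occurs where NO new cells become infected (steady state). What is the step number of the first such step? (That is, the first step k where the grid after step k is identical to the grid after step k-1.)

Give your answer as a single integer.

Answer: 6

Derivation:
Step 0 (initial): 2 infected
Step 1: +6 new -> 8 infected
Step 2: +7 new -> 15 infected
Step 3: +5 new -> 20 infected
Step 4: +4 new -> 24 infected
Step 5: +3 new -> 27 infected
Step 6: +0 new -> 27 infected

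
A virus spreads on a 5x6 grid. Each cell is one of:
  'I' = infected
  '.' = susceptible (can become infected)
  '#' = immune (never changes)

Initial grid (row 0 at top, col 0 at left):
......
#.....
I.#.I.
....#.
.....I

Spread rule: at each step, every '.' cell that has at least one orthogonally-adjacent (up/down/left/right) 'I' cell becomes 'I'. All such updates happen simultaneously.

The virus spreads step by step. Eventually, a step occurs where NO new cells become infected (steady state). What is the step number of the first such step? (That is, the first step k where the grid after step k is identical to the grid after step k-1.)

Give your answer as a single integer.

Step 0 (initial): 3 infected
Step 1: +7 new -> 10 infected
Step 2: +8 new -> 18 infected
Step 3: +7 new -> 25 infected
Step 4: +2 new -> 27 infected
Step 5: +0 new -> 27 infected

Answer: 5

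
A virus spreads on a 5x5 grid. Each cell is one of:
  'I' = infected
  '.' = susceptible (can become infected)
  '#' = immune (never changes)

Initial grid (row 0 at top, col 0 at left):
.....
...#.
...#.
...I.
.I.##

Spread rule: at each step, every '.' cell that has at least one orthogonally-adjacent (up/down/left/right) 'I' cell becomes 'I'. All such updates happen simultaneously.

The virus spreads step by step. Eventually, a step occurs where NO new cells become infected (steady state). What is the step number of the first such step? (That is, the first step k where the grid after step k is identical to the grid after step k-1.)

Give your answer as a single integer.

Answer: 6

Derivation:
Step 0 (initial): 2 infected
Step 1: +5 new -> 7 infected
Step 2: +4 new -> 11 infected
Step 3: +4 new -> 15 infected
Step 4: +4 new -> 19 infected
Step 5: +2 new -> 21 infected
Step 6: +0 new -> 21 infected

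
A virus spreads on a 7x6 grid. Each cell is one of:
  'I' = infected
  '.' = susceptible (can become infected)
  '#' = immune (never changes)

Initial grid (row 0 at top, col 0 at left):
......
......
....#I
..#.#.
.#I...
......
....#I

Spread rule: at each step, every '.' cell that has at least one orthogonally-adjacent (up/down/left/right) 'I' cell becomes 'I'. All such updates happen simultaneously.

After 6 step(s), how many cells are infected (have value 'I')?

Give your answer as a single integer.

Answer: 36

Derivation:
Step 0 (initial): 3 infected
Step 1: +5 new -> 8 infected
Step 2: +9 new -> 17 infected
Step 3: +6 new -> 23 infected
Step 4: +5 new -> 28 infected
Step 5: +4 new -> 32 infected
Step 6: +4 new -> 36 infected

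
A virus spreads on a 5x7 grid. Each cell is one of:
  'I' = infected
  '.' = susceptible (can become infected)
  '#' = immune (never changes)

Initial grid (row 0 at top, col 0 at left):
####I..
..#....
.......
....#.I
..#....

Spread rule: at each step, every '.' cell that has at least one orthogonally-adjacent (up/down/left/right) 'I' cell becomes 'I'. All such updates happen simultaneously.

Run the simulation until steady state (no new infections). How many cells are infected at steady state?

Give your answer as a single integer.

Step 0 (initial): 2 infected
Step 1: +5 new -> 7 infected
Step 2: +7 new -> 14 infected
Step 3: +2 new -> 16 infected
Step 4: +3 new -> 19 infected
Step 5: +2 new -> 21 infected
Step 6: +3 new -> 24 infected
Step 7: +3 new -> 27 infected
Step 8: +1 new -> 28 infected
Step 9: +0 new -> 28 infected

Answer: 28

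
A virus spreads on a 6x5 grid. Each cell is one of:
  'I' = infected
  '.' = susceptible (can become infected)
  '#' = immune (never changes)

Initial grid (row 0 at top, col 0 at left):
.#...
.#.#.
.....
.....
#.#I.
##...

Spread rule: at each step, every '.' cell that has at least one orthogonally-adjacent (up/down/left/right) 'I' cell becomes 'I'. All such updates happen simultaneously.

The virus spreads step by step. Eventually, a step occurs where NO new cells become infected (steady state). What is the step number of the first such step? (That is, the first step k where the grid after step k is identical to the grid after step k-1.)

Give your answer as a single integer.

Step 0 (initial): 1 infected
Step 1: +3 new -> 4 infected
Step 2: +5 new -> 9 infected
Step 3: +3 new -> 12 infected
Step 4: +5 new -> 17 infected
Step 5: +3 new -> 20 infected
Step 6: +2 new -> 22 infected
Step 7: +1 new -> 23 infected
Step 8: +0 new -> 23 infected

Answer: 8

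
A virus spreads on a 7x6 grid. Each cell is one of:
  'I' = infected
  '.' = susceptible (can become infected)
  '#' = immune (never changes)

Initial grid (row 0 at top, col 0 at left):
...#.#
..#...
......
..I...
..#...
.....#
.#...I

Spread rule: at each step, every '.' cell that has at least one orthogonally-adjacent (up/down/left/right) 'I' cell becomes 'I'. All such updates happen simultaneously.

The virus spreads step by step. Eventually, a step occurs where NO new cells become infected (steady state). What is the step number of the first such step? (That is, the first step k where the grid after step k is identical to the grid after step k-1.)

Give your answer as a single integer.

Answer: 6

Derivation:
Step 0 (initial): 2 infected
Step 1: +4 new -> 6 infected
Step 2: +8 new -> 14 infected
Step 3: +10 new -> 24 infected
Step 4: +7 new -> 31 infected
Step 5: +5 new -> 36 infected
Step 6: +0 new -> 36 infected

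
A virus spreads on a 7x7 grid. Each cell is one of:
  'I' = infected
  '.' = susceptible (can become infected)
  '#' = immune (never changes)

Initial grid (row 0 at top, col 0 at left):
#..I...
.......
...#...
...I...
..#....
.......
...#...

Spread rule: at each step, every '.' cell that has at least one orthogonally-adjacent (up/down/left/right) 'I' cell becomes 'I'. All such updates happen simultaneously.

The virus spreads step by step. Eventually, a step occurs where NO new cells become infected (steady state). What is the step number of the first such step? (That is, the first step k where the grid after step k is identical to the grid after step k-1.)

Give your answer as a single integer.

Step 0 (initial): 2 infected
Step 1: +6 new -> 8 infected
Step 2: +10 new -> 18 infected
Step 3: +11 new -> 29 infected
Step 4: +10 new -> 39 infected
Step 5: +4 new -> 43 infected
Step 6: +2 new -> 45 infected
Step 7: +0 new -> 45 infected

Answer: 7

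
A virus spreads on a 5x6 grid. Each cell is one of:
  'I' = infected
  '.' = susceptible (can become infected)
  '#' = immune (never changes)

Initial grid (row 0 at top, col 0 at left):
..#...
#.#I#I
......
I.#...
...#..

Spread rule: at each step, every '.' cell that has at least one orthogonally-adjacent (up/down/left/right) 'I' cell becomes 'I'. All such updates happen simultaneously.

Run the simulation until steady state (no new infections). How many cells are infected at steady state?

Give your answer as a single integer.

Answer: 24

Derivation:
Step 0 (initial): 3 infected
Step 1: +7 new -> 10 infected
Step 2: +7 new -> 17 infected
Step 3: +4 new -> 21 infected
Step 4: +2 new -> 23 infected
Step 5: +1 new -> 24 infected
Step 6: +0 new -> 24 infected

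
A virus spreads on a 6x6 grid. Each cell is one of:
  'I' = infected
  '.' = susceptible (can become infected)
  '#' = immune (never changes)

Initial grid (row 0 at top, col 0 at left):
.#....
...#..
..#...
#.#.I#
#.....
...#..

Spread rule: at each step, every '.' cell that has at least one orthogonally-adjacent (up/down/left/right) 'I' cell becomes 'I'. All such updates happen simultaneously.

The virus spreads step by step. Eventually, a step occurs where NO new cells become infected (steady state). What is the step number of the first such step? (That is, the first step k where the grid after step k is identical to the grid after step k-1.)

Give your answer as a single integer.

Step 0 (initial): 1 infected
Step 1: +3 new -> 4 infected
Step 2: +6 new -> 10 infected
Step 3: +4 new -> 14 infected
Step 4: +4 new -> 18 infected
Step 5: +3 new -> 21 infected
Step 6: +3 new -> 24 infected
Step 7: +2 new -> 26 infected
Step 8: +1 new -> 27 infected
Step 9: +1 new -> 28 infected
Step 10: +0 new -> 28 infected

Answer: 10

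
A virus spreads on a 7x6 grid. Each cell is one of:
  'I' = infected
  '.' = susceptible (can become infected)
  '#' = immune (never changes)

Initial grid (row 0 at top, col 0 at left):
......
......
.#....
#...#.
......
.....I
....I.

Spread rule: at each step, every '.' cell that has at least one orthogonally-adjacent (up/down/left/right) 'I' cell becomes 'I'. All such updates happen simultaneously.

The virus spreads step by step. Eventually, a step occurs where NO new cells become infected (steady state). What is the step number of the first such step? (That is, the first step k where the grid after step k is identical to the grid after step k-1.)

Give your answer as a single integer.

Answer: 11

Derivation:
Step 0 (initial): 2 infected
Step 1: +4 new -> 6 infected
Step 2: +4 new -> 10 infected
Step 3: +4 new -> 14 infected
Step 4: +6 new -> 20 infected
Step 5: +6 new -> 26 infected
Step 6: +5 new -> 31 infected
Step 7: +2 new -> 33 infected
Step 8: +2 new -> 35 infected
Step 9: +2 new -> 37 infected
Step 10: +2 new -> 39 infected
Step 11: +0 new -> 39 infected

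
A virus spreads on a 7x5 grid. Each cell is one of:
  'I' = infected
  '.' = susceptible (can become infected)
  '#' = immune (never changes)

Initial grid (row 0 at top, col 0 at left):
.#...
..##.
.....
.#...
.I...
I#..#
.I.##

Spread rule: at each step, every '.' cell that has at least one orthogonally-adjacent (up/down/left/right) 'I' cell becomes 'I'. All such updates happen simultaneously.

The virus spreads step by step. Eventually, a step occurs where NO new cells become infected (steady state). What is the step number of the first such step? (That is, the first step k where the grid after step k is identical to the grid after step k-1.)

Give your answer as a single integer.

Step 0 (initial): 3 infected
Step 1: +4 new -> 7 infected
Step 2: +4 new -> 11 infected
Step 3: +5 new -> 16 infected
Step 4: +4 new -> 20 infected
Step 5: +3 new -> 23 infected
Step 6: +1 new -> 24 infected
Step 7: +1 new -> 25 infected
Step 8: +1 new -> 26 infected
Step 9: +1 new -> 27 infected
Step 10: +0 new -> 27 infected

Answer: 10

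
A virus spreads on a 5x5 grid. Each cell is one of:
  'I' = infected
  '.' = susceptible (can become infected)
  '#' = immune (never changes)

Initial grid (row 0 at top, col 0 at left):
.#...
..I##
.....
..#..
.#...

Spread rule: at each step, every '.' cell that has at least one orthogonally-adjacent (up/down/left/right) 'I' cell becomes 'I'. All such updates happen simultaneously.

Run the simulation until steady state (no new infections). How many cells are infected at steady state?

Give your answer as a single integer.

Step 0 (initial): 1 infected
Step 1: +3 new -> 4 infected
Step 2: +4 new -> 8 infected
Step 3: +6 new -> 14 infected
Step 4: +3 new -> 17 infected
Step 5: +3 new -> 20 infected
Step 6: +0 new -> 20 infected

Answer: 20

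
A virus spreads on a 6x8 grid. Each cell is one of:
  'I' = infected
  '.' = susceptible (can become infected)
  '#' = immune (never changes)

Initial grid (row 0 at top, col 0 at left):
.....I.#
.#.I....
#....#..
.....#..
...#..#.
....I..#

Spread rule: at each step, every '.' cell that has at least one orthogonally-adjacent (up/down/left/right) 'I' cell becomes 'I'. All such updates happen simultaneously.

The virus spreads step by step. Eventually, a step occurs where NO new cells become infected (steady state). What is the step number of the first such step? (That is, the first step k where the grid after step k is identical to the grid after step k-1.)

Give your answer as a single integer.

Step 0 (initial): 3 infected
Step 1: +10 new -> 13 infected
Step 2: +9 new -> 22 infected
Step 3: +7 new -> 29 infected
Step 4: +6 new -> 35 infected
Step 5: +4 new -> 39 infected
Step 6: +1 new -> 40 infected
Step 7: +0 new -> 40 infected

Answer: 7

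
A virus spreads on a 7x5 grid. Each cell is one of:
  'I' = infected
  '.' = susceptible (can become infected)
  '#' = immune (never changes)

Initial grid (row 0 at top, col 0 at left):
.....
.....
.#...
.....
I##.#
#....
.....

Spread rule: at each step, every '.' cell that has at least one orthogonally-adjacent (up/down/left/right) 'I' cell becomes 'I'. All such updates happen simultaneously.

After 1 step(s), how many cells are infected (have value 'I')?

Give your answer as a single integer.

Answer: 2

Derivation:
Step 0 (initial): 1 infected
Step 1: +1 new -> 2 infected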